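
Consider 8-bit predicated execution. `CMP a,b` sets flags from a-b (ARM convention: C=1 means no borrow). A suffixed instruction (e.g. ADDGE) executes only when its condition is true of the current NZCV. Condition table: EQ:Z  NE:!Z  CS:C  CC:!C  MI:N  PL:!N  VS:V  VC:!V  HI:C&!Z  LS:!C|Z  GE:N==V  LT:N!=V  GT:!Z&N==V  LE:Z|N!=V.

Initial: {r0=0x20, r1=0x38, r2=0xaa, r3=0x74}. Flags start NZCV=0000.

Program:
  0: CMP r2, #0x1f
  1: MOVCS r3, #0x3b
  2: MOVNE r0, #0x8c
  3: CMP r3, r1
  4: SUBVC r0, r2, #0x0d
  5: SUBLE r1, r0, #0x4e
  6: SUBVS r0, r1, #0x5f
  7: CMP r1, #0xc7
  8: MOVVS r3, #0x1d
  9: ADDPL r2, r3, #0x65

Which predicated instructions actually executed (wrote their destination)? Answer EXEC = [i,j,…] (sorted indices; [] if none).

EXEC = [1,2,4,9]

0: ✓ CMP  NZCV=1010
1: ✓ MOVCS  r3←0x3b
2: ✓ MOVNE  r0←0x8c
3: ✓ CMP  NZCV=0010
4: ✓ SUBVC  r0←0x9d
5: · SUBLE
6: · SUBVS
7: ✓ CMP  NZCV=0000
8: · MOVVS
9: ✓ ADDPL  r2←0xa0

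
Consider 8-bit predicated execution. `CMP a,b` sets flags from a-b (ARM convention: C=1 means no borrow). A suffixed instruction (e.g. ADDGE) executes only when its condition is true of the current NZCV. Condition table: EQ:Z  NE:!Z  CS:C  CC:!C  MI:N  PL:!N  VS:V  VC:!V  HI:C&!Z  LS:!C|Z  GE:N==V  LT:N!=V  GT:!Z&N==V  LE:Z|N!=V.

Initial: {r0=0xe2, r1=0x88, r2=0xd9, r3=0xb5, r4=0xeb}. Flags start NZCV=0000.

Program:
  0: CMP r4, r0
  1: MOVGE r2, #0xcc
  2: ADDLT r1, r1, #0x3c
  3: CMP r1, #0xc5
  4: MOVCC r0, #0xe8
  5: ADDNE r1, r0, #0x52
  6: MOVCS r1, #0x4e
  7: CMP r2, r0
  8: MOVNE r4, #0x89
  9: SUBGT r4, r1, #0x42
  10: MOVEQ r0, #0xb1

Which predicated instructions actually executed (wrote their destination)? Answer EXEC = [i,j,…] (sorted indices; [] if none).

[0] flags=0010 → (cmp)
[1] flags=0010 GE?T → r2=0xcc
[2] flags=0010 LT?F → skip
[3] flags=1000 → (cmp)
[4] flags=1000 CC?T → r0=0xe8
[5] flags=1000 NE?T → r1=0x3a
[6] flags=1000 CS?F → skip
[7] flags=1000 → (cmp)
[8] flags=1000 NE?T → r4=0x89
[9] flags=1000 GT?F → skip
[10] flags=1000 EQ?F → skip

EXEC = [1,4,5,8]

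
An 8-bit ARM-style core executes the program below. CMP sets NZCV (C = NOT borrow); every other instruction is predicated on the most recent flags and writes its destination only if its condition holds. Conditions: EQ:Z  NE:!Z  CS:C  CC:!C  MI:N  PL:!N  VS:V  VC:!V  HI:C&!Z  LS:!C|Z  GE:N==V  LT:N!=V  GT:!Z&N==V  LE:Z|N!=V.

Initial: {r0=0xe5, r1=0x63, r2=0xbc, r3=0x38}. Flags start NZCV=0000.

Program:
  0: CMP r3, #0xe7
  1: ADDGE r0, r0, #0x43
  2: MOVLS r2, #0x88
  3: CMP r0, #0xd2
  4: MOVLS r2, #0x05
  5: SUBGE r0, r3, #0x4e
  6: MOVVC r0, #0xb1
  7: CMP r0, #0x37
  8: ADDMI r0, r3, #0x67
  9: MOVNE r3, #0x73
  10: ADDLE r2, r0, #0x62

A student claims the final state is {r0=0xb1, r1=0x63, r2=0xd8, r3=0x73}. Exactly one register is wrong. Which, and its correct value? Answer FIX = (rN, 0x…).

FIX = (r2, 0x13)

[0] flags=0000 → (cmp)
[1] flags=0000 GE?T → r0=0x28
[2] flags=0000 LS?T → r2=0x88
[3] flags=0000 → (cmp)
[4] flags=0000 LS?T → r2=0x05
[5] flags=0000 GE?T → r0=0xea
[6] flags=0000 VC?T → r0=0xb1
[7] flags=0011 → (cmp)
[8] flags=0011 MI?F → skip
[9] flags=0011 NE?T → r3=0x73
[10] flags=0011 LE?T → r2=0x13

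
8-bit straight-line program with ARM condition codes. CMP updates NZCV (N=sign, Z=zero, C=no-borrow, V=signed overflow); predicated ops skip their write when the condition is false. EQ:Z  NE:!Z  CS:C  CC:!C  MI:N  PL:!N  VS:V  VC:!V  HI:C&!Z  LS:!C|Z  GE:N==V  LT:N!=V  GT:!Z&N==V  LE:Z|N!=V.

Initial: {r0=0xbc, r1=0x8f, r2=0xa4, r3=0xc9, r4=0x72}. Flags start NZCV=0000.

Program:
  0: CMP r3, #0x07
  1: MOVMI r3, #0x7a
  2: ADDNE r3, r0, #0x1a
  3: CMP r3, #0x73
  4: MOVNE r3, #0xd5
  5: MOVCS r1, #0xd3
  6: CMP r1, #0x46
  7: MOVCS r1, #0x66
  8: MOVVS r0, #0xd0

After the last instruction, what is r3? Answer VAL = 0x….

[0] flags=1010 → (cmp)
[1] flags=1010 MI?T → r3=0x7a
[2] flags=1010 NE?T → r3=0xd6
[3] flags=0011 → (cmp)
[4] flags=0011 NE?T → r3=0xd5
[5] flags=0011 CS?T → r1=0xd3
[6] flags=1010 → (cmp)
[7] flags=1010 CS?T → r1=0x66
[8] flags=1010 VS?F → skip

VAL = 0xd5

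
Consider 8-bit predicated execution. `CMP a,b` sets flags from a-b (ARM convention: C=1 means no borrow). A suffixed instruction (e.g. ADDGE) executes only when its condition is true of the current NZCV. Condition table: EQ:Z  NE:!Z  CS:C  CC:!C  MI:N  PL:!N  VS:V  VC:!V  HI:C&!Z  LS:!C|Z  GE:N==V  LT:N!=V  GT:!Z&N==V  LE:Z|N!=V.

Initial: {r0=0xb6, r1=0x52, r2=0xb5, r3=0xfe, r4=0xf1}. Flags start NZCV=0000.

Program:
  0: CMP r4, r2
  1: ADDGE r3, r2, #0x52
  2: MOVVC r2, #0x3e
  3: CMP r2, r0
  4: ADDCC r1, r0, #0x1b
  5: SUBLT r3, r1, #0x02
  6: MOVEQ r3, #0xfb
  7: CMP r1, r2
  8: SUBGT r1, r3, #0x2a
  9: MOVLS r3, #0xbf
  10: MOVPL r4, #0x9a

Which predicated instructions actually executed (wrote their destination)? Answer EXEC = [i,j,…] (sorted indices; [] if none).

EXEC = [1,2,4]

[0] flags=0010 → (cmp)
[1] flags=0010 GE?T → r3=0x07
[2] flags=0010 VC?T → r2=0x3e
[3] flags=1001 → (cmp)
[4] flags=1001 CC?T → r1=0xd1
[5] flags=1001 LT?F → skip
[6] flags=1001 EQ?F → skip
[7] flags=1010 → (cmp)
[8] flags=1010 GT?F → skip
[9] flags=1010 LS?F → skip
[10] flags=1010 PL?F → skip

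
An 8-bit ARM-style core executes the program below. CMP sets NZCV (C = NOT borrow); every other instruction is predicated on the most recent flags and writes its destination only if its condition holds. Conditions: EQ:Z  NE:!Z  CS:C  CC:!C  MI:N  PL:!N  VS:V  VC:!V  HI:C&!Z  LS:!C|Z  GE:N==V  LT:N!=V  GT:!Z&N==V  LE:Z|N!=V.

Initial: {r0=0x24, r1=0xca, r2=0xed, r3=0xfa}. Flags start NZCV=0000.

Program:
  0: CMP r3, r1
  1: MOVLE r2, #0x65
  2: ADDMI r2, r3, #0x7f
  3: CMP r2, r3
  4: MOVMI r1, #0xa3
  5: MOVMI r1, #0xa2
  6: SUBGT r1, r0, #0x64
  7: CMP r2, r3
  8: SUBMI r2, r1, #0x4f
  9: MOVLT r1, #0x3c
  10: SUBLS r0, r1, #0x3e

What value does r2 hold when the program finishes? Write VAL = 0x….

VAL = 0x53

[0] flags=0010 → (cmp)
[1] flags=0010 LE?F → skip
[2] flags=0010 MI?F → skip
[3] flags=1000 → (cmp)
[4] flags=1000 MI?T → r1=0xa3
[5] flags=1000 MI?T → r1=0xa2
[6] flags=1000 GT?F → skip
[7] flags=1000 → (cmp)
[8] flags=1000 MI?T → r2=0x53
[9] flags=1000 LT?T → r1=0x3c
[10] flags=1000 LS?T → r0=0xfe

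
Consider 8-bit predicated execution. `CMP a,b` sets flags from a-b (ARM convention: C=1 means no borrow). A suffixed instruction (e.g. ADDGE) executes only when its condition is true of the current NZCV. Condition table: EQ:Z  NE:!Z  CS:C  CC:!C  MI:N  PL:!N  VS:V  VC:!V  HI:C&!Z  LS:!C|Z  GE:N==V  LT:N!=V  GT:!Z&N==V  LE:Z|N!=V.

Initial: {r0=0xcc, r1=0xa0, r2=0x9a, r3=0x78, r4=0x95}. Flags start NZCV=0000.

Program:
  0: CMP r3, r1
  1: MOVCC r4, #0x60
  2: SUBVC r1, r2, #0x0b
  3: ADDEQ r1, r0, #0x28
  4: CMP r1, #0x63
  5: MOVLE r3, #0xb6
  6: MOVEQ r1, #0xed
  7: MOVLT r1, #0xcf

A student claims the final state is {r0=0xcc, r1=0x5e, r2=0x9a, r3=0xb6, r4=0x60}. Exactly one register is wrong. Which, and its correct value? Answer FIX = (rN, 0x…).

[0] flags=1001 → (cmp)
[1] flags=1001 CC?T → r4=0x60
[2] flags=1001 VC?F → skip
[3] flags=1001 EQ?F → skip
[4] flags=0011 → (cmp)
[5] flags=0011 LE?T → r3=0xb6
[6] flags=0011 EQ?F → skip
[7] flags=0011 LT?T → r1=0xcf

FIX = (r1, 0xcf)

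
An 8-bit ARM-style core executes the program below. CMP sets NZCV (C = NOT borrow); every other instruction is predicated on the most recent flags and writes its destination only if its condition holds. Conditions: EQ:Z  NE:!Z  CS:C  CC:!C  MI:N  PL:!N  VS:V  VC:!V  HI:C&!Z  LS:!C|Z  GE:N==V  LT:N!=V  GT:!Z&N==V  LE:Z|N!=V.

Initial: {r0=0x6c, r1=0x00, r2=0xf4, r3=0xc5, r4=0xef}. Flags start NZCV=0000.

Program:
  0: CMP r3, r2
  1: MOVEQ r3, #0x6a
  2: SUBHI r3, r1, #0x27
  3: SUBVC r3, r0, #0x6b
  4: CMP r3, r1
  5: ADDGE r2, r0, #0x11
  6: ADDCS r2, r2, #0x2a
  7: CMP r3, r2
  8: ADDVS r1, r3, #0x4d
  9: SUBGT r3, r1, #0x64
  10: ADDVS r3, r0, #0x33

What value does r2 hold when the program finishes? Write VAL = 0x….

0: ✓ CMP  NZCV=1000
1: · MOVEQ
2: · SUBHI
3: ✓ SUBVC  r3←0x01
4: ✓ CMP  NZCV=0010
5: ✓ ADDGE  r2←0x7d
6: ✓ ADDCS  r2←0xa7
7: ✓ CMP  NZCV=0000
8: · ADDVS
9: ✓ SUBGT  r3←0x9c
10: · ADDVS

VAL = 0xa7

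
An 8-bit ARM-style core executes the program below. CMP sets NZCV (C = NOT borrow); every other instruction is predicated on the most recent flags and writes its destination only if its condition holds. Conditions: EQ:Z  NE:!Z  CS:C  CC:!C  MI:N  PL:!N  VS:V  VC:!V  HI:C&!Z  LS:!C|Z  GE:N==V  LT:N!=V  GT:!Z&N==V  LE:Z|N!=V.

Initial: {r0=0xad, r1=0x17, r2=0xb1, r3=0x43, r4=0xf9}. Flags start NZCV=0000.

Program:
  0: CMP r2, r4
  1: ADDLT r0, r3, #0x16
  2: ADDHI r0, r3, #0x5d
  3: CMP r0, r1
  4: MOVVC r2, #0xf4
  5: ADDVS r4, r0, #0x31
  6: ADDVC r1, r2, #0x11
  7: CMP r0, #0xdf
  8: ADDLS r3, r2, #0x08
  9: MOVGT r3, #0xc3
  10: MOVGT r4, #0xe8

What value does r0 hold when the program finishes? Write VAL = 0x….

0: ✓ CMP  NZCV=1000
1: ✓ ADDLT  r0←0x59
2: · ADDHI
3: ✓ CMP  NZCV=0010
4: ✓ MOVVC  r2←0xf4
5: · ADDVS
6: ✓ ADDVC  r1←0x05
7: ✓ CMP  NZCV=0000
8: ✓ ADDLS  r3←0xfc
9: ✓ MOVGT  r3←0xc3
10: ✓ MOVGT  r4←0xe8

VAL = 0x59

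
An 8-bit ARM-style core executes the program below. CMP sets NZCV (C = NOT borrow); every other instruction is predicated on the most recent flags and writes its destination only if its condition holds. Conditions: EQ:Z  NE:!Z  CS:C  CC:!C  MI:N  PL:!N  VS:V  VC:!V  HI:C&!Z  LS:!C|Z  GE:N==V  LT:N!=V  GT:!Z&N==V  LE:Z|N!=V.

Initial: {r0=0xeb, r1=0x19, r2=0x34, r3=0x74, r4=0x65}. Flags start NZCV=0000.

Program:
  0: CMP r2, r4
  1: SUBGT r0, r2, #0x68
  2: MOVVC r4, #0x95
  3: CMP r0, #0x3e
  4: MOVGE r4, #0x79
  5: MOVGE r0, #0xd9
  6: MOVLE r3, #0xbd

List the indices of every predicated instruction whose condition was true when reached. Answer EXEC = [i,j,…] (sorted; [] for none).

0: ✓ CMP  NZCV=1000
1: · SUBGT
2: ✓ MOVVC  r4←0x95
3: ✓ CMP  NZCV=1010
4: · MOVGE
5: · MOVGE
6: ✓ MOVLE  r3←0xbd

EXEC = [2,6]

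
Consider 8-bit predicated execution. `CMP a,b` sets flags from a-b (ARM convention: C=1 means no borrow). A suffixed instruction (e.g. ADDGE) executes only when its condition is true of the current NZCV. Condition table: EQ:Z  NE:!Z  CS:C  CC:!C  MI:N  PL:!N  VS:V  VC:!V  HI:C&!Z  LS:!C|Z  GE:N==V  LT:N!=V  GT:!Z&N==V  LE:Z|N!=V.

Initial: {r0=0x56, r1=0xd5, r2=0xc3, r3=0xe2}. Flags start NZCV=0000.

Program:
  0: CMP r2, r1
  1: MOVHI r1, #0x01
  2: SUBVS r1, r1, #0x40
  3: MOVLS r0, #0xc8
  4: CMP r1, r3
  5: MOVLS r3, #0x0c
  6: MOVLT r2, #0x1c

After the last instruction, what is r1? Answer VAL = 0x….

0: ✓ CMP  NZCV=1000
1: · MOVHI
2: · SUBVS
3: ✓ MOVLS  r0←0xc8
4: ✓ CMP  NZCV=1000
5: ✓ MOVLS  r3←0x0c
6: ✓ MOVLT  r2←0x1c

VAL = 0xd5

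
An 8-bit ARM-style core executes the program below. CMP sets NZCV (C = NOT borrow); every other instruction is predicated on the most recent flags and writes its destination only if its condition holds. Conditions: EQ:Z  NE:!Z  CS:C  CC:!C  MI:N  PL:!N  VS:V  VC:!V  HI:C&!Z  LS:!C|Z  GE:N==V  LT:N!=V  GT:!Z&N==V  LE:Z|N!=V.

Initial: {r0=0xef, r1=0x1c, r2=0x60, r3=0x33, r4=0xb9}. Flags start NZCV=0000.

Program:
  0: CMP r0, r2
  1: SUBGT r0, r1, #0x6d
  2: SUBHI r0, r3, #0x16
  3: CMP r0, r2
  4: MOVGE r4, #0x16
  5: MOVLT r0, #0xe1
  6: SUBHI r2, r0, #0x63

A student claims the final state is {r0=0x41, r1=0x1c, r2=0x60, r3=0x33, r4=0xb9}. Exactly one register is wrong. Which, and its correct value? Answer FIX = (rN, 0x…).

FIX = (r0, 0xe1)

[0] flags=1010 → (cmp)
[1] flags=1010 GT?F → skip
[2] flags=1010 HI?T → r0=0x1d
[3] flags=1000 → (cmp)
[4] flags=1000 GE?F → skip
[5] flags=1000 LT?T → r0=0xe1
[6] flags=1000 HI?F → skip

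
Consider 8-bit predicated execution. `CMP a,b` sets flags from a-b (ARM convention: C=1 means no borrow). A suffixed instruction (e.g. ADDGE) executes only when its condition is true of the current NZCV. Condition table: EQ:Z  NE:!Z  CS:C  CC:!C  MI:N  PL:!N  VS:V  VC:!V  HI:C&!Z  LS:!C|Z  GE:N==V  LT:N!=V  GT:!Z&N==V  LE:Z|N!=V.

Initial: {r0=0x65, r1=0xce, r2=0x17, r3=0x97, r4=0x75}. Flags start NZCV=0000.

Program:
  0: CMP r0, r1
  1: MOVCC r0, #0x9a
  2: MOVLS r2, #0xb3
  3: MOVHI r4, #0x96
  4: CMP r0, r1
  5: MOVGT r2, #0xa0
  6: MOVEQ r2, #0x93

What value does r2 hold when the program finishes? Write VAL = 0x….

0: ✓ CMP  NZCV=1001
1: ✓ MOVCC  r0←0x9a
2: ✓ MOVLS  r2←0xb3
3: · MOVHI
4: ✓ CMP  NZCV=1000
5: · MOVGT
6: · MOVEQ

VAL = 0xb3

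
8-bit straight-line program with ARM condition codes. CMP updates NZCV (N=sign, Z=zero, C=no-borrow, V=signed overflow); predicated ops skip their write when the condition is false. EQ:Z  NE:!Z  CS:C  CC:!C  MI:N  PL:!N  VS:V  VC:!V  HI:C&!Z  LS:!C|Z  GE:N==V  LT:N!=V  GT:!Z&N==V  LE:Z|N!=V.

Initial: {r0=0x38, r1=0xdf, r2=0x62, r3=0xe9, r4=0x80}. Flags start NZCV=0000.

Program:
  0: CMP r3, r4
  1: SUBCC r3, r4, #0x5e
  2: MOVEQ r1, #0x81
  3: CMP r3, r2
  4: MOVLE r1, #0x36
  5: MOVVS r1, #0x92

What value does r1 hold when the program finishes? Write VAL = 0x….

VAL = 0x36

[0] flags=0010 → (cmp)
[1] flags=0010 CC?F → skip
[2] flags=0010 EQ?F → skip
[3] flags=1010 → (cmp)
[4] flags=1010 LE?T → r1=0x36
[5] flags=1010 VS?F → skip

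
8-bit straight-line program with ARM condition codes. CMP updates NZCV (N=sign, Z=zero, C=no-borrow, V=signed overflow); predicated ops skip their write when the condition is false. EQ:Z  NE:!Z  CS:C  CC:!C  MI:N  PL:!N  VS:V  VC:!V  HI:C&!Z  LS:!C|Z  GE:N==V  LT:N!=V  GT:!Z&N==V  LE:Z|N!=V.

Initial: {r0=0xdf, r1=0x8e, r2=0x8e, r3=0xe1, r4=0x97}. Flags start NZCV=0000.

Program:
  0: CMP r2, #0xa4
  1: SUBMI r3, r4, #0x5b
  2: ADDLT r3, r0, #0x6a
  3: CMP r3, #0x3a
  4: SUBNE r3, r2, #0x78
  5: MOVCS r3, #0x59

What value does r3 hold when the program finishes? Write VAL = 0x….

[0] flags=1000 → (cmp)
[1] flags=1000 MI?T → r3=0x3c
[2] flags=1000 LT?T → r3=0x49
[3] flags=0010 → (cmp)
[4] flags=0010 NE?T → r3=0x16
[5] flags=0010 CS?T → r3=0x59

VAL = 0x59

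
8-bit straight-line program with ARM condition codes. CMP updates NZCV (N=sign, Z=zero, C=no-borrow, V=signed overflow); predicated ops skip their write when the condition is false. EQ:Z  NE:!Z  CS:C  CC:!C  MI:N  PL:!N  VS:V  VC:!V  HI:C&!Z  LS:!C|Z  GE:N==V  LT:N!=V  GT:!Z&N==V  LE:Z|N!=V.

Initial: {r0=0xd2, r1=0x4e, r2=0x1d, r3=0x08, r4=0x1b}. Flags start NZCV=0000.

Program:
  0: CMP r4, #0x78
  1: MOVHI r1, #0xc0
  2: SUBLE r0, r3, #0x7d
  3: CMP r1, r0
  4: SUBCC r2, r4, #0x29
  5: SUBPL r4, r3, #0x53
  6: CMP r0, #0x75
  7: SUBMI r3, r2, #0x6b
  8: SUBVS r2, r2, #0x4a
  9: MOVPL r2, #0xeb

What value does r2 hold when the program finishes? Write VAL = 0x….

VAL = 0xeb

0: ✓ CMP  NZCV=1000
1: · MOVHI
2: ✓ SUBLE  r0←0x8b
3: ✓ CMP  NZCV=1001
4: ✓ SUBCC  r2←0xf2
5: · SUBPL
6: ✓ CMP  NZCV=0011
7: · SUBMI
8: ✓ SUBVS  r2←0xa8
9: ✓ MOVPL  r2←0xeb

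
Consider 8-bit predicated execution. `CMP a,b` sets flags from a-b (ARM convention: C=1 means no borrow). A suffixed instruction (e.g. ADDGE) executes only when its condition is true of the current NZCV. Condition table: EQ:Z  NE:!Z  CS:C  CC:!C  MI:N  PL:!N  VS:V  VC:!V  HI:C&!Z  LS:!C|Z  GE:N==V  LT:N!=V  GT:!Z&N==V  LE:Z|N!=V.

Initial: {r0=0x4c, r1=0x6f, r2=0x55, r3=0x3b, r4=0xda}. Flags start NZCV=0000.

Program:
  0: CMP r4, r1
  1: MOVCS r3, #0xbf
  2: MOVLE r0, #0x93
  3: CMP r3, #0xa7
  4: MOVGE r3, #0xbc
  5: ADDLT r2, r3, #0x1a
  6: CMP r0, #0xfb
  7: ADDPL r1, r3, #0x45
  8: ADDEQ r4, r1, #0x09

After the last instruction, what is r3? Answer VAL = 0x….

0: ✓ CMP  NZCV=0011
1: ✓ MOVCS  r3←0xbf
2: ✓ MOVLE  r0←0x93
3: ✓ CMP  NZCV=0010
4: ✓ MOVGE  r3←0xbc
5: · ADDLT
6: ✓ CMP  NZCV=1000
7: · ADDPL
8: · ADDEQ

VAL = 0xbc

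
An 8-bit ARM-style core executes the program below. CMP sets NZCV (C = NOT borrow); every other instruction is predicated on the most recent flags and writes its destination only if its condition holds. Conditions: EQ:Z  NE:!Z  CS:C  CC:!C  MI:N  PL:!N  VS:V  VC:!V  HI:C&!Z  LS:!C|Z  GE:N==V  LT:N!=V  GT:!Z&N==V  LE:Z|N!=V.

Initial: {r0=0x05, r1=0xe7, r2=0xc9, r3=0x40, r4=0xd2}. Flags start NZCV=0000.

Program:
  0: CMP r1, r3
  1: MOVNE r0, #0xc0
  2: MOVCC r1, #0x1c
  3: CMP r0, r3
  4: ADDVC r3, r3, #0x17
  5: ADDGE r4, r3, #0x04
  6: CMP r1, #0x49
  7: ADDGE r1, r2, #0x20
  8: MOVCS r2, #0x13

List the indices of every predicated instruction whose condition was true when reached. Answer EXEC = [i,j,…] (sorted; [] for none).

[0] flags=1010 → (cmp)
[1] flags=1010 NE?T → r0=0xc0
[2] flags=1010 CC?F → skip
[3] flags=1010 → (cmp)
[4] flags=1010 VC?T → r3=0x57
[5] flags=1010 GE?F → skip
[6] flags=1010 → (cmp)
[7] flags=1010 GE?F → skip
[8] flags=1010 CS?T → r2=0x13

EXEC = [1,4,8]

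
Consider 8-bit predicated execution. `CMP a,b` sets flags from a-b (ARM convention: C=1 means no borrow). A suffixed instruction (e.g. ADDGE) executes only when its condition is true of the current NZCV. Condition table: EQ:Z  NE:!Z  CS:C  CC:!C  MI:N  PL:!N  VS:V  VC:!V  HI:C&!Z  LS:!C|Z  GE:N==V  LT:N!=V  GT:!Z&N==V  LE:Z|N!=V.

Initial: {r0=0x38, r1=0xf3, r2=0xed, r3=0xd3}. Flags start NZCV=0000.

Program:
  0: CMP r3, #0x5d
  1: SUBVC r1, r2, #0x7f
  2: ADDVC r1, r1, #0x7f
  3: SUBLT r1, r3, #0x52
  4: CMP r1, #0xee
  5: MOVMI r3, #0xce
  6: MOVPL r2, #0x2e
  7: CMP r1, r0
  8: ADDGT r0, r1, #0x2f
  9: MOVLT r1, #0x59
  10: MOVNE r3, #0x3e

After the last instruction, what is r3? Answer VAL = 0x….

VAL = 0x3e

[0] flags=0011 → (cmp)
[1] flags=0011 VC?F → skip
[2] flags=0011 VC?F → skip
[3] flags=0011 LT?T → r1=0x81
[4] flags=1000 → (cmp)
[5] flags=1000 MI?T → r3=0xce
[6] flags=1000 PL?F → skip
[7] flags=0011 → (cmp)
[8] flags=0011 GT?F → skip
[9] flags=0011 LT?T → r1=0x59
[10] flags=0011 NE?T → r3=0x3e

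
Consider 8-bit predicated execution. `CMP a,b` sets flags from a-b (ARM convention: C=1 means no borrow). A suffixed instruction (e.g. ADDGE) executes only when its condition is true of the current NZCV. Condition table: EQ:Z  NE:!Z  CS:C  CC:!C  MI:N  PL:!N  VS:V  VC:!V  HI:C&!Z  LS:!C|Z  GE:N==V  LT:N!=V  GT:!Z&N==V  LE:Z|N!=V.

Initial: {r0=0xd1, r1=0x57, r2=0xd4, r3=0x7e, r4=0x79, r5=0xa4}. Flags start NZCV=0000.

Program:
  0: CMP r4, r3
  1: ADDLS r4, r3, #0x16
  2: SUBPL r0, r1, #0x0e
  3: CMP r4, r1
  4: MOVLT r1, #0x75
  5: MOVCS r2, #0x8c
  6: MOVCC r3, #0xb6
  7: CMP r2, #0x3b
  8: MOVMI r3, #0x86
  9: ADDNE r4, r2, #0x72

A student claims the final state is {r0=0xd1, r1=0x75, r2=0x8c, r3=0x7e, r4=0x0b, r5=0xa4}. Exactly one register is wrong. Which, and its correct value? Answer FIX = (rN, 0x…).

0: ✓ CMP  NZCV=1000
1: ✓ ADDLS  r4←0x94
2: · SUBPL
3: ✓ CMP  NZCV=0011
4: ✓ MOVLT  r1←0x75
5: ✓ MOVCS  r2←0x8c
6: · MOVCC
7: ✓ CMP  NZCV=0011
8: · MOVMI
9: ✓ ADDNE  r4←0xfe

FIX = (r4, 0xfe)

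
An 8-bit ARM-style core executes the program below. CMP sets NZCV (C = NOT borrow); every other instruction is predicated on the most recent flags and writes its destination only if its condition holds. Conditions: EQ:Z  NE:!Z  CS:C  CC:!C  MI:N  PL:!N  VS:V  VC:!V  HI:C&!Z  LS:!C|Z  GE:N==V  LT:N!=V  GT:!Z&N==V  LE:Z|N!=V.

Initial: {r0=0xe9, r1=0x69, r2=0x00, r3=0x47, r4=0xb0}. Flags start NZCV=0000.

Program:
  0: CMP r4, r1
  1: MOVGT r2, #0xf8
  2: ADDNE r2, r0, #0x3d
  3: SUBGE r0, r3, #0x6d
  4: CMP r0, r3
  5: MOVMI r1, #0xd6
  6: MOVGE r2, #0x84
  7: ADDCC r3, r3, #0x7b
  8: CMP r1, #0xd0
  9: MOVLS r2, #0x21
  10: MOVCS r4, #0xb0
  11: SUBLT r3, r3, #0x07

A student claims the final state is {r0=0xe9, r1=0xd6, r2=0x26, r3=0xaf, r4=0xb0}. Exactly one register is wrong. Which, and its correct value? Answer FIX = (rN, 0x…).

FIX = (r3, 0x47)

[0] flags=0011 → (cmp)
[1] flags=0011 GT?F → skip
[2] flags=0011 NE?T → r2=0x26
[3] flags=0011 GE?F → skip
[4] flags=1010 → (cmp)
[5] flags=1010 MI?T → r1=0xd6
[6] flags=1010 GE?F → skip
[7] flags=1010 CC?F → skip
[8] flags=0010 → (cmp)
[9] flags=0010 LS?F → skip
[10] flags=0010 CS?T → r4=0xb0
[11] flags=0010 LT?F → skip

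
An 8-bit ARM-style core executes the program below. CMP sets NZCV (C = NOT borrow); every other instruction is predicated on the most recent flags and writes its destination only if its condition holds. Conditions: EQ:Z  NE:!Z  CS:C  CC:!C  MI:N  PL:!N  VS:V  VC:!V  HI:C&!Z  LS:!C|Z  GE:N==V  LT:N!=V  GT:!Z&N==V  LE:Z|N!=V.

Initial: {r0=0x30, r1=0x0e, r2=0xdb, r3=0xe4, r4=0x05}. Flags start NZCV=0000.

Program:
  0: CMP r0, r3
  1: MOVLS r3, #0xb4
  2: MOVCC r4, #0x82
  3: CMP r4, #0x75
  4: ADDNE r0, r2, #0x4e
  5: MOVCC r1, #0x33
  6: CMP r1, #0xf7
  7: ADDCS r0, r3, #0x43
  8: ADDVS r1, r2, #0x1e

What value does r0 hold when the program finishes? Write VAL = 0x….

0: ✓ CMP  NZCV=0000
1: ✓ MOVLS  r3←0xb4
2: ✓ MOVCC  r4←0x82
3: ✓ CMP  NZCV=0011
4: ✓ ADDNE  r0←0x29
5: · MOVCC
6: ✓ CMP  NZCV=0000
7: · ADDCS
8: · ADDVS

VAL = 0x29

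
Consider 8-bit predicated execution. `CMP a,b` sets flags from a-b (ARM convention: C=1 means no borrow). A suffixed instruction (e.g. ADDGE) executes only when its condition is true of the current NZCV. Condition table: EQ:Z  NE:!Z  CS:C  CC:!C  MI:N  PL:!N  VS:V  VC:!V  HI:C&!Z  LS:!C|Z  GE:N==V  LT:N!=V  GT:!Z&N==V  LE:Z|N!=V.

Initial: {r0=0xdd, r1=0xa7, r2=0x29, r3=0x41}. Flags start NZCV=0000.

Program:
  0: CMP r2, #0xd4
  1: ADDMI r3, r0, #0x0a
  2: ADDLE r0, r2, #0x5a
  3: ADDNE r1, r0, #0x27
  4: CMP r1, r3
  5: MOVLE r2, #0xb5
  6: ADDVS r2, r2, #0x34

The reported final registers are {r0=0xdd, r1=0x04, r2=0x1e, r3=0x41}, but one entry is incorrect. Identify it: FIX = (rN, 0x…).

FIX = (r2, 0xb5)

0: ✓ CMP  NZCV=0000
1: · ADDMI
2: · ADDLE
3: ✓ ADDNE  r1←0x04
4: ✓ CMP  NZCV=1000
5: ✓ MOVLE  r2←0xb5
6: · ADDVS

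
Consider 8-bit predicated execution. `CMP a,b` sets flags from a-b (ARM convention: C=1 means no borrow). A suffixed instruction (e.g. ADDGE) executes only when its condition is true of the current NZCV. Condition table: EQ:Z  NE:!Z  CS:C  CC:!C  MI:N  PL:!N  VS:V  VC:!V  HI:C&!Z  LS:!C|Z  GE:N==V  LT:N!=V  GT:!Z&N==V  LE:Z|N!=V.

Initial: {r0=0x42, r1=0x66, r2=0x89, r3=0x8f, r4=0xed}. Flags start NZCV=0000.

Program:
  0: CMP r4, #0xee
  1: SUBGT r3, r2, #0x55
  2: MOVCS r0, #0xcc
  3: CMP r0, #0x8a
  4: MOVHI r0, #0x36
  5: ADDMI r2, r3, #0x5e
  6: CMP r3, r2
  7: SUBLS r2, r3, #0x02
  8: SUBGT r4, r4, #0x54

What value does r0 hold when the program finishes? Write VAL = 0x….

VAL = 0x42

[0] flags=1000 → (cmp)
[1] flags=1000 GT?F → skip
[2] flags=1000 CS?F → skip
[3] flags=1001 → (cmp)
[4] flags=1001 HI?F → skip
[5] flags=1001 MI?T → r2=0xed
[6] flags=1000 → (cmp)
[7] flags=1000 LS?T → r2=0x8d
[8] flags=1000 GT?F → skip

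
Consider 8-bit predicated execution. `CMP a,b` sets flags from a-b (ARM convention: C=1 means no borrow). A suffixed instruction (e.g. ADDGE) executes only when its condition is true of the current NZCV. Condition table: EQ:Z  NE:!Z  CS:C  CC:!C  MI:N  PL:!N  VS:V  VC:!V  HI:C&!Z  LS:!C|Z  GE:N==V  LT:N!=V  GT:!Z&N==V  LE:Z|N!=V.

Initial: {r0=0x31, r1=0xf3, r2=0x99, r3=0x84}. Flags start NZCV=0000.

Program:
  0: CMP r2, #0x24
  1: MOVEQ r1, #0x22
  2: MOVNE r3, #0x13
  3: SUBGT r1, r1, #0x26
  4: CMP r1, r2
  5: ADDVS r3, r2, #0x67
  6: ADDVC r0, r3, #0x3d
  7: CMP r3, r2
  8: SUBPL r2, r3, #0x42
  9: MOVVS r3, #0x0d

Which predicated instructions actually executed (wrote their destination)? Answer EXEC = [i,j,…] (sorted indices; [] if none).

EXEC = [2,6,8]

0: ✓ CMP  NZCV=0011
1: · MOVEQ
2: ✓ MOVNE  r3←0x13
3: · SUBGT
4: ✓ CMP  NZCV=0010
5: · ADDVS
6: ✓ ADDVC  r0←0x50
7: ✓ CMP  NZCV=0000
8: ✓ SUBPL  r2←0xd1
9: · MOVVS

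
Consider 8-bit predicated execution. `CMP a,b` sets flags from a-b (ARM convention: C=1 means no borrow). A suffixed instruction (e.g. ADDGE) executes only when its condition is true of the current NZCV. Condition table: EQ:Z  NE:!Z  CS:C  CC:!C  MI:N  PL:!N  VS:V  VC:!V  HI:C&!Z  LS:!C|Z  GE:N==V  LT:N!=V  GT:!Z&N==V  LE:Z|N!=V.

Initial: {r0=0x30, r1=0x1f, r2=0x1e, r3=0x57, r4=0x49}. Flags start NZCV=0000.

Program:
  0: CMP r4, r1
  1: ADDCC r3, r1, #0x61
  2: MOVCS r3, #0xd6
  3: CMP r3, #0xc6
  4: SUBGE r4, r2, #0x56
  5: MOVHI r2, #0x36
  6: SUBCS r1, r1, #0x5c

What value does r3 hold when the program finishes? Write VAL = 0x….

VAL = 0xd6

[0] flags=0010 → (cmp)
[1] flags=0010 CC?F → skip
[2] flags=0010 CS?T → r3=0xd6
[3] flags=0010 → (cmp)
[4] flags=0010 GE?T → r4=0xc8
[5] flags=0010 HI?T → r2=0x36
[6] flags=0010 CS?T → r1=0xc3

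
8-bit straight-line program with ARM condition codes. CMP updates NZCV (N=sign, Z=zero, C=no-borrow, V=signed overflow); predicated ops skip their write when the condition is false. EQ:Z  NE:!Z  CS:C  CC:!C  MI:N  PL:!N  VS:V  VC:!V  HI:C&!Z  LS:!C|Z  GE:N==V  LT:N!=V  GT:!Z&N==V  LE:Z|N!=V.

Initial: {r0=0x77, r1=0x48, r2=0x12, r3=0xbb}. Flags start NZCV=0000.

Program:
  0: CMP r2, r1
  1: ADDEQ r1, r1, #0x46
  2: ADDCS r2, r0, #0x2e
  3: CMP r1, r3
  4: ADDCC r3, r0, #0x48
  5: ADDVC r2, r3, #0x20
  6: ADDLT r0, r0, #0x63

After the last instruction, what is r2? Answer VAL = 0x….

VAL = 0x12

[0] flags=1000 → (cmp)
[1] flags=1000 EQ?F → skip
[2] flags=1000 CS?F → skip
[3] flags=1001 → (cmp)
[4] flags=1001 CC?T → r3=0xbf
[5] flags=1001 VC?F → skip
[6] flags=1001 LT?F → skip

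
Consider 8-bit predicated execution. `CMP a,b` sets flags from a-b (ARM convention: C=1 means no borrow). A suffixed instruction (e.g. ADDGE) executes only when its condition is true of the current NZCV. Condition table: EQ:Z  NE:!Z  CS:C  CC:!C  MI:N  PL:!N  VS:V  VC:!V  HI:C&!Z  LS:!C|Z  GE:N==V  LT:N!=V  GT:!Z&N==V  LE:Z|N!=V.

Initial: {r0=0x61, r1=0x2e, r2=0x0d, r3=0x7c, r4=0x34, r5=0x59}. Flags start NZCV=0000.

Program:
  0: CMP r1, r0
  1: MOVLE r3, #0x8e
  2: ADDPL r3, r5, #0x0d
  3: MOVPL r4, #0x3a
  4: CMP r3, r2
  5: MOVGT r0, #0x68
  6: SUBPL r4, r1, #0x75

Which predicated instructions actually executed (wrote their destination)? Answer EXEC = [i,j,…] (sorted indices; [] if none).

EXEC = [1]

[0] flags=1000 → (cmp)
[1] flags=1000 LE?T → r3=0x8e
[2] flags=1000 PL?F → skip
[3] flags=1000 PL?F → skip
[4] flags=1010 → (cmp)
[5] flags=1010 GT?F → skip
[6] flags=1010 PL?F → skip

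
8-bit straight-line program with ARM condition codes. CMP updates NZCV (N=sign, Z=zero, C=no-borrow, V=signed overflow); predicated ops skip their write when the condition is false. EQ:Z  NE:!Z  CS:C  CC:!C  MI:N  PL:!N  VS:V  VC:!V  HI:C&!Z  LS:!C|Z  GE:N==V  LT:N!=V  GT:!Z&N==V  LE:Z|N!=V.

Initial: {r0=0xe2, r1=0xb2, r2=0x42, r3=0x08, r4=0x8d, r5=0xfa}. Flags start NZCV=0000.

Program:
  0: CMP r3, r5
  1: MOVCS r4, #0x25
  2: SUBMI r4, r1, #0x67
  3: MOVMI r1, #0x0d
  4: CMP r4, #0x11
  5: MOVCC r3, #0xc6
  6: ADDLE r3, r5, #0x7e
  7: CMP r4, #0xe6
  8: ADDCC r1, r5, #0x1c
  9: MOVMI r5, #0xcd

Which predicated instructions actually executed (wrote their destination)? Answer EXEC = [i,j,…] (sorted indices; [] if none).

0: ✓ CMP  NZCV=0000
1: · MOVCS
2: · SUBMI
3: · MOVMI
4: ✓ CMP  NZCV=0011
5: · MOVCC
6: ✓ ADDLE  r3←0x78
7: ✓ CMP  NZCV=1000
8: ✓ ADDCC  r1←0x16
9: ✓ MOVMI  r5←0xcd

EXEC = [6,8,9]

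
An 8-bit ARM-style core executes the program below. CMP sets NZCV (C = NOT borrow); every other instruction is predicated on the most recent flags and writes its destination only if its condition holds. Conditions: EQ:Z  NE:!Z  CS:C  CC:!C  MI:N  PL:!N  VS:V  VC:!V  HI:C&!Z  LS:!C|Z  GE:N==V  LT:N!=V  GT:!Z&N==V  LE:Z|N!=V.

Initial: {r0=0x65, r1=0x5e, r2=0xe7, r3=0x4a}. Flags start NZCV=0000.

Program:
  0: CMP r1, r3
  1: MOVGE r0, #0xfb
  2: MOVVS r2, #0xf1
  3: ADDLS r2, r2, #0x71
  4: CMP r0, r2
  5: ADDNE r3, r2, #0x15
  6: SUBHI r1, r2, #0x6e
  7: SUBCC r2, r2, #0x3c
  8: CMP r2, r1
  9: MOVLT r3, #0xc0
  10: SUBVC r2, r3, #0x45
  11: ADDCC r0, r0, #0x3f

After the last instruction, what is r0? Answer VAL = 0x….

[0] flags=0010 → (cmp)
[1] flags=0010 GE?T → r0=0xfb
[2] flags=0010 VS?F → skip
[3] flags=0010 LS?F → skip
[4] flags=0010 → (cmp)
[5] flags=0010 NE?T → r3=0xfc
[6] flags=0010 HI?T → r1=0x79
[7] flags=0010 CC?F → skip
[8] flags=0011 → (cmp)
[9] flags=0011 LT?T → r3=0xc0
[10] flags=0011 VC?F → skip
[11] flags=0011 CC?F → skip

VAL = 0xfb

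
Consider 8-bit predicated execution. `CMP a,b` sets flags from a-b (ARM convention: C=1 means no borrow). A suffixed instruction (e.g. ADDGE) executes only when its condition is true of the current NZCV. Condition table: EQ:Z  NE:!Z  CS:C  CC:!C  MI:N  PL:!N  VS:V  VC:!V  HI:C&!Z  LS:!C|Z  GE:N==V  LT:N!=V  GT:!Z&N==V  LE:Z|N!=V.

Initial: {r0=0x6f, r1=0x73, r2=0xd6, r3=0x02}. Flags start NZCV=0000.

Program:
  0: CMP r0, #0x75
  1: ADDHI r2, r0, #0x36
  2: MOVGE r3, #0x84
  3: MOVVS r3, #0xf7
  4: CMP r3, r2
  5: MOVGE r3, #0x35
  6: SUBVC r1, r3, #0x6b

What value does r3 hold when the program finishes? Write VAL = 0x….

0: ✓ CMP  NZCV=1000
1: · ADDHI
2: · MOVGE
3: · MOVVS
4: ✓ CMP  NZCV=0000
5: ✓ MOVGE  r3←0x35
6: ✓ SUBVC  r1←0xca

VAL = 0x35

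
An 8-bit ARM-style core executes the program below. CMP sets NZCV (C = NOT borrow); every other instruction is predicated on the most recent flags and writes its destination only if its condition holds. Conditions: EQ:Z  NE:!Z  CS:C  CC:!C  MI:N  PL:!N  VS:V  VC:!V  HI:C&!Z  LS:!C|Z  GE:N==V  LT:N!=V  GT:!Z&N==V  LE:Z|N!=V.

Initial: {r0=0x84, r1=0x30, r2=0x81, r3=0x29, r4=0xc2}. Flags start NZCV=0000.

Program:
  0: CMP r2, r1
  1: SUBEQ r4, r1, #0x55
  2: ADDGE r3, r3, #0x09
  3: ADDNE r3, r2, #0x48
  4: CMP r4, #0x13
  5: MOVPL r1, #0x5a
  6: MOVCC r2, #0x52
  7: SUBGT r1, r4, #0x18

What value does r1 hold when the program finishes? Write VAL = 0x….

VAL = 0x30

0: ✓ CMP  NZCV=0011
1: · SUBEQ
2: · ADDGE
3: ✓ ADDNE  r3←0xc9
4: ✓ CMP  NZCV=1010
5: · MOVPL
6: · MOVCC
7: · SUBGT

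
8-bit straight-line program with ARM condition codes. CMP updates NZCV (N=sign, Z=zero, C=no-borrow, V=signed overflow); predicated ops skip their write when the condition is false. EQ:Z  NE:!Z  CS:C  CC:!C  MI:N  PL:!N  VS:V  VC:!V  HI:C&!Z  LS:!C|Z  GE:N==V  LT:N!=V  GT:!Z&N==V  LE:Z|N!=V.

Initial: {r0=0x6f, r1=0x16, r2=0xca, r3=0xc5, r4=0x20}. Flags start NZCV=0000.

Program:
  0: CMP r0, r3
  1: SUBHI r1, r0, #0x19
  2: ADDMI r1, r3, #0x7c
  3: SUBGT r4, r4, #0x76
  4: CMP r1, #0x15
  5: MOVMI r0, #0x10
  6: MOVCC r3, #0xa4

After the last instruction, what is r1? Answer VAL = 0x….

[0] flags=1001 → (cmp)
[1] flags=1001 HI?F → skip
[2] flags=1001 MI?T → r1=0x41
[3] flags=1001 GT?T → r4=0xaa
[4] flags=0010 → (cmp)
[5] flags=0010 MI?F → skip
[6] flags=0010 CC?F → skip

VAL = 0x41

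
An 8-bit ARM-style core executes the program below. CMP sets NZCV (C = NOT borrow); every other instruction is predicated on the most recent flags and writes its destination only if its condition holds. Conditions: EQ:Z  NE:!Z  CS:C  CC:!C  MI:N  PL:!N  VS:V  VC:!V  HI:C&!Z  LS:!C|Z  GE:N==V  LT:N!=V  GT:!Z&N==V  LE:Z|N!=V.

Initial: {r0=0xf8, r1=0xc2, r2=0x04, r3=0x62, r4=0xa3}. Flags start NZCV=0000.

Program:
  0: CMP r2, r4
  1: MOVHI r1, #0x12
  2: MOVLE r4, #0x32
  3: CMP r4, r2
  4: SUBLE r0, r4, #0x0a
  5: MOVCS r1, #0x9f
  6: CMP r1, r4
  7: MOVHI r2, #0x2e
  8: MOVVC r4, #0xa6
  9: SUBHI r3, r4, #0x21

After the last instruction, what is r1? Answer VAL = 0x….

VAL = 0x9f

0: ✓ CMP  NZCV=0000
1: · MOVHI
2: · MOVLE
3: ✓ CMP  NZCV=1010
4: ✓ SUBLE  r0←0x99
5: ✓ MOVCS  r1←0x9f
6: ✓ CMP  NZCV=1000
7: · MOVHI
8: ✓ MOVVC  r4←0xa6
9: · SUBHI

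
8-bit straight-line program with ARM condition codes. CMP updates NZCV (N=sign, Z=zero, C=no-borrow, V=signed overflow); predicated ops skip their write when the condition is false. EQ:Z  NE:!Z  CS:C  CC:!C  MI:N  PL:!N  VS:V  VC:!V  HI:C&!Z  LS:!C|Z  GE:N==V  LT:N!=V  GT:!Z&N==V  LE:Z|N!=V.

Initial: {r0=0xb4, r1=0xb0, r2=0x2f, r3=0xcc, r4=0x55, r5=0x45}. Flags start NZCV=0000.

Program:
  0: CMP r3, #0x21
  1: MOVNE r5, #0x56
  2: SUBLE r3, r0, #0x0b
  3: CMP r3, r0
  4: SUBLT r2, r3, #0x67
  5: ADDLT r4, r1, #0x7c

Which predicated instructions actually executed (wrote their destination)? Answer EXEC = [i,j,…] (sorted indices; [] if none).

[0] flags=1010 → (cmp)
[1] flags=1010 NE?T → r5=0x56
[2] flags=1010 LE?T → r3=0xa9
[3] flags=1000 → (cmp)
[4] flags=1000 LT?T → r2=0x42
[5] flags=1000 LT?T → r4=0x2c

EXEC = [1,2,4,5]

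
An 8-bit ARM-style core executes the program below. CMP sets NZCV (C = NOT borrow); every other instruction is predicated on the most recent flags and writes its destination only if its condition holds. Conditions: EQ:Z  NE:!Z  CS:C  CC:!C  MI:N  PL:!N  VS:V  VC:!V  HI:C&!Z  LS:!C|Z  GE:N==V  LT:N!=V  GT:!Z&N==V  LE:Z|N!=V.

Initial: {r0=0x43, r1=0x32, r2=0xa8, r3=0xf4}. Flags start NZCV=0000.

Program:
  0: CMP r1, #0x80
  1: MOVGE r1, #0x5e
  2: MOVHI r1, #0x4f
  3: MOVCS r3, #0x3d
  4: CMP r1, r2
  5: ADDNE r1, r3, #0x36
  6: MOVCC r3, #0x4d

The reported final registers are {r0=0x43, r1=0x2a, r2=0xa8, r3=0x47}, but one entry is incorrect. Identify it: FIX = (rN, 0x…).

0: ✓ CMP  NZCV=1001
1: ✓ MOVGE  r1←0x5e
2: · MOVHI
3: · MOVCS
4: ✓ CMP  NZCV=1001
5: ✓ ADDNE  r1←0x2a
6: ✓ MOVCC  r3←0x4d

FIX = (r3, 0x4d)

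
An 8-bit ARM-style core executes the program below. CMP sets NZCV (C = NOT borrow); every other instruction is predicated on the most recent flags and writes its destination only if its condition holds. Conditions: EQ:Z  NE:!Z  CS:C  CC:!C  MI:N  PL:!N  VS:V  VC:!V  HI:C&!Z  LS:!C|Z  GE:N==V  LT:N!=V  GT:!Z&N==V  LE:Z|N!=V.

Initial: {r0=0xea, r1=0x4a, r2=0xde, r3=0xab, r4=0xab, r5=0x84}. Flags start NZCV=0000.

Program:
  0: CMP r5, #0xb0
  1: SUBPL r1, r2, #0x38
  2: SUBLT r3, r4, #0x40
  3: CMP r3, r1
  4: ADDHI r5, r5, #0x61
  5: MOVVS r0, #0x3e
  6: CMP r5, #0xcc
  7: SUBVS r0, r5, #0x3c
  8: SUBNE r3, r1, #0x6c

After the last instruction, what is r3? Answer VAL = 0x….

VAL = 0xde

0: ✓ CMP  NZCV=1000
1: · SUBPL
2: ✓ SUBLT  r3←0x6b
3: ✓ CMP  NZCV=0010
4: ✓ ADDHI  r5←0xe5
5: · MOVVS
6: ✓ CMP  NZCV=0010
7: · SUBVS
8: ✓ SUBNE  r3←0xde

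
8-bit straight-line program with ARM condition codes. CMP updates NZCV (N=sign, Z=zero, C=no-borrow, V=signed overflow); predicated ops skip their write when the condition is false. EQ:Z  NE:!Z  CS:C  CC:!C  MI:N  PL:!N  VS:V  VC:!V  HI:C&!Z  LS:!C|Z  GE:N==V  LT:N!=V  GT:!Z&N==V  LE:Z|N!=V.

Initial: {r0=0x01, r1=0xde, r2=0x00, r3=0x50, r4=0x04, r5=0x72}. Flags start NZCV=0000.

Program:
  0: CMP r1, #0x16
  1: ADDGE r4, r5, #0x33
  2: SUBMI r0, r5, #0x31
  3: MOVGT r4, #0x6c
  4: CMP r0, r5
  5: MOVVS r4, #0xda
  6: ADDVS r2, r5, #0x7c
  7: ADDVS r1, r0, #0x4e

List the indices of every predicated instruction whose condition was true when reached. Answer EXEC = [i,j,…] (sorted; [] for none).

EXEC = [2]

[0] flags=1010 → (cmp)
[1] flags=1010 GE?F → skip
[2] flags=1010 MI?T → r0=0x41
[3] flags=1010 GT?F → skip
[4] flags=1000 → (cmp)
[5] flags=1000 VS?F → skip
[6] flags=1000 VS?F → skip
[7] flags=1000 VS?F → skip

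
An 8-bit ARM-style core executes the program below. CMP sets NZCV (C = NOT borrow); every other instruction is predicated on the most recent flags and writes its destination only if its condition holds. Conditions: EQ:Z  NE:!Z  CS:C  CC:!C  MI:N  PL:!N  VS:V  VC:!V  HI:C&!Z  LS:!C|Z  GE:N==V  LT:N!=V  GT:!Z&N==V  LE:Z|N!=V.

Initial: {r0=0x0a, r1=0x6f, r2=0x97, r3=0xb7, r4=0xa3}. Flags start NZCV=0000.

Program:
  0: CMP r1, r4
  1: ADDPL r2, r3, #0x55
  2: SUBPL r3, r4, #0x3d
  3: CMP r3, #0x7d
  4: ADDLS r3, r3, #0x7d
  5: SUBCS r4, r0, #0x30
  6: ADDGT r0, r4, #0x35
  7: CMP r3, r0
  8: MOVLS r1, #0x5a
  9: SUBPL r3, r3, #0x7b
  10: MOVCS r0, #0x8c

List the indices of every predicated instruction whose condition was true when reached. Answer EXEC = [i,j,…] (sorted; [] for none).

0: ✓ CMP  NZCV=1001
1: · ADDPL
2: · SUBPL
3: ✓ CMP  NZCV=0011
4: · ADDLS
5: ✓ SUBCS  r4←0xda
6: · ADDGT
7: ✓ CMP  NZCV=1010
8: · MOVLS
9: · SUBPL
10: ✓ MOVCS  r0←0x8c

EXEC = [5,10]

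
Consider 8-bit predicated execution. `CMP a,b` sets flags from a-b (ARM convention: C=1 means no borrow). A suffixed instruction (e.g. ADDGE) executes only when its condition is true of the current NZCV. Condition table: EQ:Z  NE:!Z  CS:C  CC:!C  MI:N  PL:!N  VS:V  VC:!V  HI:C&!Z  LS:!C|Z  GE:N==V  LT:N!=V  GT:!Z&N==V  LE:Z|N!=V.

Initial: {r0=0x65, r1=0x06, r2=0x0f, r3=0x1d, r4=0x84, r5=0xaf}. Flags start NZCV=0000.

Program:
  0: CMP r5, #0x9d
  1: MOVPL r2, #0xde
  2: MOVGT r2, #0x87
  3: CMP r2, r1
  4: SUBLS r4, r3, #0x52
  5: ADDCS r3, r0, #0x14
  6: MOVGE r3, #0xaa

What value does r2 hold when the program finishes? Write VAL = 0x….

VAL = 0x87

0: ✓ CMP  NZCV=0010
1: ✓ MOVPL  r2←0xde
2: ✓ MOVGT  r2←0x87
3: ✓ CMP  NZCV=1010
4: · SUBLS
5: ✓ ADDCS  r3←0x79
6: · MOVGE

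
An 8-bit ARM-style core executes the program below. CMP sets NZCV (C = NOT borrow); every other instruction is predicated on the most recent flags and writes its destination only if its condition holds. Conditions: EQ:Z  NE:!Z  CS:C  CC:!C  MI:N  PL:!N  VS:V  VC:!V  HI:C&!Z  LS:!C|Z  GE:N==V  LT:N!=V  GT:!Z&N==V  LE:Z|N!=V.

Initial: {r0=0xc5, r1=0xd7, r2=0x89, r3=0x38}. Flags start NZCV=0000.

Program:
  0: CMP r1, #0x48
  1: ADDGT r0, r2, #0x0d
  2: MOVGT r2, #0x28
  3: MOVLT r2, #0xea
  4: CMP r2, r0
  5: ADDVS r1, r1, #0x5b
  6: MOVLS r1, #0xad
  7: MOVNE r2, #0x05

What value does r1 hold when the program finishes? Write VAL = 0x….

VAL = 0xd7

[0] flags=1010 → (cmp)
[1] flags=1010 GT?F → skip
[2] flags=1010 GT?F → skip
[3] flags=1010 LT?T → r2=0xea
[4] flags=0010 → (cmp)
[5] flags=0010 VS?F → skip
[6] flags=0010 LS?F → skip
[7] flags=0010 NE?T → r2=0x05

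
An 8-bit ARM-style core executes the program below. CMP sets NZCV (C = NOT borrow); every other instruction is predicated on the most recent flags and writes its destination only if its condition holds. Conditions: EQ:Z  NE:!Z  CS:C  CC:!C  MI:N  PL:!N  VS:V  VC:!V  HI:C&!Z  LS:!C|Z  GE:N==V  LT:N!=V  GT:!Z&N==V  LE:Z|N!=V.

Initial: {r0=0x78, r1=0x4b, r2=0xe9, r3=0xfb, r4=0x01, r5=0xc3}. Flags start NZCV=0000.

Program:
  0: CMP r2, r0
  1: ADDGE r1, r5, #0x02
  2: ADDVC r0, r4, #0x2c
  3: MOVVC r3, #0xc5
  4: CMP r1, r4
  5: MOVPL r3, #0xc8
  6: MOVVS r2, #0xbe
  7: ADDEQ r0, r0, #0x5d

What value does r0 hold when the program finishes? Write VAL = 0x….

VAL = 0x78

0: ✓ CMP  NZCV=0011
1: · ADDGE
2: · ADDVC
3: · MOVVC
4: ✓ CMP  NZCV=0010
5: ✓ MOVPL  r3←0xc8
6: · MOVVS
7: · ADDEQ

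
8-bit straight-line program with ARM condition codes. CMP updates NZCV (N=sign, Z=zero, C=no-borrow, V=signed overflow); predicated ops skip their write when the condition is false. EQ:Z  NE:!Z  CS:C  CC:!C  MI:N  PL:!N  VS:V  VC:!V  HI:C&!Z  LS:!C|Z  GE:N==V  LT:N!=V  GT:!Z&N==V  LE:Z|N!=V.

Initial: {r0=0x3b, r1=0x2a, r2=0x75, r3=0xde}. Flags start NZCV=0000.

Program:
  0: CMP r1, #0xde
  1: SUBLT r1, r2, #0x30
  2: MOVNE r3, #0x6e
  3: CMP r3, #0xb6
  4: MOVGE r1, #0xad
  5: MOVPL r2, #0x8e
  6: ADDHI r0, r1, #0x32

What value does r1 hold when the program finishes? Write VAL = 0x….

VAL = 0xad

0: ✓ CMP  NZCV=0000
1: · SUBLT
2: ✓ MOVNE  r3←0x6e
3: ✓ CMP  NZCV=1001
4: ✓ MOVGE  r1←0xad
5: · MOVPL
6: · ADDHI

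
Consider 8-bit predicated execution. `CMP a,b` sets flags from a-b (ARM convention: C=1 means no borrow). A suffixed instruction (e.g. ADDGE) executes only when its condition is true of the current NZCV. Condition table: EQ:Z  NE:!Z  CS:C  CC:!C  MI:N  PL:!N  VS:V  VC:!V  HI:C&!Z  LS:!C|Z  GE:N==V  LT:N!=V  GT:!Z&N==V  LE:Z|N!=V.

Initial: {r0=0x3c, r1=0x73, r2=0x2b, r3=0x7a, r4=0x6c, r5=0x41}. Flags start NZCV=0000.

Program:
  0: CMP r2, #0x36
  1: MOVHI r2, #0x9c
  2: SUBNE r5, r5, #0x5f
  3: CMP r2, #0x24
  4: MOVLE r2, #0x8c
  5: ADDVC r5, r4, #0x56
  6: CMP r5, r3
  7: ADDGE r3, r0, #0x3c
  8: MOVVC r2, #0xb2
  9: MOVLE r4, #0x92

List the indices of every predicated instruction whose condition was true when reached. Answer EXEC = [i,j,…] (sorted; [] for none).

EXEC = [2,5,9]

[0] flags=1000 → (cmp)
[1] flags=1000 HI?F → skip
[2] flags=1000 NE?T → r5=0xe2
[3] flags=0010 → (cmp)
[4] flags=0010 LE?F → skip
[5] flags=0010 VC?T → r5=0xc2
[6] flags=0011 → (cmp)
[7] flags=0011 GE?F → skip
[8] flags=0011 VC?F → skip
[9] flags=0011 LE?T → r4=0x92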